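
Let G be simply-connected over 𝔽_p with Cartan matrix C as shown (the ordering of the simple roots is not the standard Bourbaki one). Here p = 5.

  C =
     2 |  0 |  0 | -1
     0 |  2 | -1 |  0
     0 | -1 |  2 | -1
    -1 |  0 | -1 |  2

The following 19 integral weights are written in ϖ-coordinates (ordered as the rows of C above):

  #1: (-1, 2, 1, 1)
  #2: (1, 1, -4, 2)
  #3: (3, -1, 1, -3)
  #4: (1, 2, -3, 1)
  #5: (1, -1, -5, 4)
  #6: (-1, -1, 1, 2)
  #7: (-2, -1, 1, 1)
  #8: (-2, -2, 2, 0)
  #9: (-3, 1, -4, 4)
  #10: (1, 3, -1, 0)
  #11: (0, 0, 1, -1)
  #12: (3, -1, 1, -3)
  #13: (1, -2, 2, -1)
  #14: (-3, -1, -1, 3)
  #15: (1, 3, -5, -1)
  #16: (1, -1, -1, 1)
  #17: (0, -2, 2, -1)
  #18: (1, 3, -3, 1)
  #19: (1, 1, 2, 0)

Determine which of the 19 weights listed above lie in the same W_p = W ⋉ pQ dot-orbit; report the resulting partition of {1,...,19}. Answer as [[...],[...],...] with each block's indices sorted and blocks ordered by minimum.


Root system A_4: the 4×4 matrix C matches after relabeling.

λ_j+ρ reflected into Ā_5 (⟨·,θ^∨⟩≤5); 4-tuples as given:

  λ_1+ρ ↦ (2, 1, 2, 0)
  λ_2+ρ ↦ (2, 1, 2, 0)
  λ_3+ρ ↦ (2, 0, 0, 2)
  λ_4+ρ ↦ (2, 1, 2, 0)
  λ_5+ρ ↦ (0, 2, 0, 1)
  λ_6+ρ ↦ (0, 0, 2, 3)
  λ_7+ρ ↦ (1, 0, 2, 1)
  λ_8+ρ ↦ (1, 1, 2, 0)
  λ_9+ρ ↦ (2, 1, 2, 0)
  λ_10+ρ ↦ (0, 2, 0, 1)
  λ_11+ρ ↦ (1, 1, 2, 0)
  λ_12+ρ ↦ (2, 0, 0, 2)
  λ_13+ρ ↦ (2, 1, 2, 0)
  λ_14+ρ ↦ (2, 0, 0, 2)
  λ_15+ρ ↦ (2, 0, 0, 2)
  λ_16+ρ ↦ (2, 0, 0, 2)
  λ_17+ρ ↦ (1, 1, 2, 0)
  λ_18+ρ ↦ (1, 1, 2, 0)
  λ_19+ρ ↦ (1, 1, 2, 0)

Linkage partition of the 19 weights (6 classes, p=5):

[[1, 2, 4, 9, 13], [3, 12, 14, 15, 16], [5, 10], [6], [7], [8, 11, 17, 18, 19]]


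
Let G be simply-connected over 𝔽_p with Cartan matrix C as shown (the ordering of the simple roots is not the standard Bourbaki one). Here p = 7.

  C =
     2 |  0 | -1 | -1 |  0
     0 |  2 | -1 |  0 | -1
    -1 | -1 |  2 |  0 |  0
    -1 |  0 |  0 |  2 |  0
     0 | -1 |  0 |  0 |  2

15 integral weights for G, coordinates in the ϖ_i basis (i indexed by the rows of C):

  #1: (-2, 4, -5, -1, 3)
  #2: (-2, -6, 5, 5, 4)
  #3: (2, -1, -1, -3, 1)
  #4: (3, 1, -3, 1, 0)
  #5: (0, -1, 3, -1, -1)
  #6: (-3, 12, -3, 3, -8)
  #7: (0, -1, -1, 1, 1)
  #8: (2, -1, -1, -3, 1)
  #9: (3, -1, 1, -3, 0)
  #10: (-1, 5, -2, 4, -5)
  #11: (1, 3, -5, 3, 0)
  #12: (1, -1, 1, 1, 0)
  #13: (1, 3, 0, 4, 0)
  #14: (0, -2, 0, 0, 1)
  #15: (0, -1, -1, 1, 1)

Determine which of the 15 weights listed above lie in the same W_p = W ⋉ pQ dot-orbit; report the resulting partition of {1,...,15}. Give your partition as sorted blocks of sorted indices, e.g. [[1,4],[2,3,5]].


Cartan matrix: type A_5 (|W|=720); un-permuting the 5 rows.

Each λ_j+ρ reduced to Ā_7; 5-tuples below use C's row order:

  1: (1, 0, 0, 2, 2) · 2: (1, 1, 0, 1, 4) · 3: (1, 0, 0, 2, 2) · 4: (2, 0, 2, 2, 1) · 5: (1, 0, 4, 0, 0) · 6: (2, 0, 2, 2, 1) · 7: (1, 0, 0, 2, 2) · 8: (1, 0, 0, 2, 2) · 9: (2, 0, 2, 2, 1) · 10: (1, 1, 0, 1, 1) · 11: (2, 0, 2, 2, 1) · 12: (2, 0, 2, 2, 1) · 13: (1, 1, 0, 1, 4) · 14: (1, 1, 0, 1, 1) · 15: (1, 0, 0, 2, 2)

The 15 indices split into 5 linkage classes (same alcove rep ⇔ same W_7-dot-orbit):

[[1, 3, 7, 8, 15], [2, 13], [4, 6, 9, 11, 12], [5], [10, 14]]


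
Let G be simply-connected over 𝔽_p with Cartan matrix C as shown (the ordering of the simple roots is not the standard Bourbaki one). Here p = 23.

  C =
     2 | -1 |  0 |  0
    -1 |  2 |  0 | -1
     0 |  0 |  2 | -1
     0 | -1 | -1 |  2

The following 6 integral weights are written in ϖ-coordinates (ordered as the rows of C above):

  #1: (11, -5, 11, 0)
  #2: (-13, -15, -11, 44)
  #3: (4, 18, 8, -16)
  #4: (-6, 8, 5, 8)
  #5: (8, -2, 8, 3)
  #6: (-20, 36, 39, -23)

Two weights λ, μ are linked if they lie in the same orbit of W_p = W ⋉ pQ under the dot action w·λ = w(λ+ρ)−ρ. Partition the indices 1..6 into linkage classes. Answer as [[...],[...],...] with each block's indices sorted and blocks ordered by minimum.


C ↔ A_4 under row/col permutation; |W(A_4)| = 120.

Ā_23 reps of the 6 weights (A_4, coords as presented):

  λ_1+ρ ↦ (8, 1, 9, 3)
  λ_2+ρ ↦ (8, 1, 9, 3)
  λ_3+ρ ↦ (4, 4, 5, 9)
  λ_4+ρ ↦ (4, 4, 5, 9)
  λ_5+ρ ↦ (8, 1, 9, 3)
  λ_6+ρ ↦ (4, 4, 5, 9)

2 distinct reps among the 6 weights ⇒ 2 W_23-linkage classes:

[[1, 2, 5], [3, 4, 6]]


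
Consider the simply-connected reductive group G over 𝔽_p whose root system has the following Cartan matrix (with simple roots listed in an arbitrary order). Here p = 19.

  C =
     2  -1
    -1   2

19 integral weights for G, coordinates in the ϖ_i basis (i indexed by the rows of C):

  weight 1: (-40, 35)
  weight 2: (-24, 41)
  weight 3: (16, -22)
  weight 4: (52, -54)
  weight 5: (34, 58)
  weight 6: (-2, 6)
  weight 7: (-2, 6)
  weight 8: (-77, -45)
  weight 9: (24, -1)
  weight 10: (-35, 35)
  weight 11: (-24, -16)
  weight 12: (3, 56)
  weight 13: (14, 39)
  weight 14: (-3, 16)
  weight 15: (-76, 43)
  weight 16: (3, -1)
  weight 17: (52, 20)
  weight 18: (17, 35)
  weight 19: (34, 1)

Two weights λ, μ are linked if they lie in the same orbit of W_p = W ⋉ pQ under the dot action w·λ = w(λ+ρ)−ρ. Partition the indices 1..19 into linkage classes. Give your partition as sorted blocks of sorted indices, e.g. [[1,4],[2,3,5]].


Type A_2, rank 2, |W|=6; reorder rows/cols to standard.

W_19-reps of the 19 weights in Ā_19 (same 2-coord order as C):

    1: (1, 16)
    2: (4, 0)
    3: (2, 15)
    4: (4, 0)
    5: (1, 16)
    6: (1, 6)
    7: (1, 6)
    8: (13, 6)
    9: (13, 6)
    10: (2, 15)
    11: (4, 0)
    12: (4, 0)
    13: (2, 15)
    14: (2, 15)
    15: (1, 6)
    16: (4, 0)
    17: (2, 15)
    18: (1, 16)
    19: (1, 16)

Linkage partition of the 19 weights (5 classes, p=19):

[[1, 5, 18, 19], [2, 4, 11, 12, 16], [3, 10, 13, 14, 17], [6, 7, 15], [8, 9]]


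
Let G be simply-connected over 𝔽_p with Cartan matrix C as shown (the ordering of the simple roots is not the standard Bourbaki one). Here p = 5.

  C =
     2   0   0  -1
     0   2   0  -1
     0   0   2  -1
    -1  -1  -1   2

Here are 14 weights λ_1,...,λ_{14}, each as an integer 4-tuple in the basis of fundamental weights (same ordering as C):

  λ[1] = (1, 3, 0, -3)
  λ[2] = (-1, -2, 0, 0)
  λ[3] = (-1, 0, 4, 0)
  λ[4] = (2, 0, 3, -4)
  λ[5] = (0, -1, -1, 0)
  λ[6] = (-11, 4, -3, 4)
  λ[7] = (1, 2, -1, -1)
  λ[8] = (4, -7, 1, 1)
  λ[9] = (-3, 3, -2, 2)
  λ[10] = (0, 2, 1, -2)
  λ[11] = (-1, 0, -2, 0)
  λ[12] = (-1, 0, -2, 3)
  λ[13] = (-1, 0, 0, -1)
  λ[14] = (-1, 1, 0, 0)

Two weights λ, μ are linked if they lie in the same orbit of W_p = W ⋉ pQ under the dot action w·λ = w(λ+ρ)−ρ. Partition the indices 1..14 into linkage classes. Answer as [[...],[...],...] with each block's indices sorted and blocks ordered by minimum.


Root system D_4: the 4×4 matrix C matches after relabeling.

Ā_5 reps of the 14 weights (D_4, coords as presented):

    1: (0, 2, 1, 1)
    2: (0, 1, 1, 0)
    3: (1, 0, 2, 1)
    4: (0, 2, 1, 1)
    5: (1, 0, 0, 1)
    6: (2, 3, 0, 0)
    7: (2, 3, 0, 0)
    8: (1, 0, 0, 1)
    9: (0, 2, 1, 1)
    10: (0, 2, 1, 1)
    11: (0, 1, 1, 0)
    12: (0, 1, 1, 0)
    13: (0, 1, 1, 0)
    14: (0, 2, 1, 1)

Partition of {1..14} into 5 W_5-dot-orbits:

[[1, 4, 9, 10, 14], [2, 11, 12, 13], [3], [5, 8], [6, 7]]


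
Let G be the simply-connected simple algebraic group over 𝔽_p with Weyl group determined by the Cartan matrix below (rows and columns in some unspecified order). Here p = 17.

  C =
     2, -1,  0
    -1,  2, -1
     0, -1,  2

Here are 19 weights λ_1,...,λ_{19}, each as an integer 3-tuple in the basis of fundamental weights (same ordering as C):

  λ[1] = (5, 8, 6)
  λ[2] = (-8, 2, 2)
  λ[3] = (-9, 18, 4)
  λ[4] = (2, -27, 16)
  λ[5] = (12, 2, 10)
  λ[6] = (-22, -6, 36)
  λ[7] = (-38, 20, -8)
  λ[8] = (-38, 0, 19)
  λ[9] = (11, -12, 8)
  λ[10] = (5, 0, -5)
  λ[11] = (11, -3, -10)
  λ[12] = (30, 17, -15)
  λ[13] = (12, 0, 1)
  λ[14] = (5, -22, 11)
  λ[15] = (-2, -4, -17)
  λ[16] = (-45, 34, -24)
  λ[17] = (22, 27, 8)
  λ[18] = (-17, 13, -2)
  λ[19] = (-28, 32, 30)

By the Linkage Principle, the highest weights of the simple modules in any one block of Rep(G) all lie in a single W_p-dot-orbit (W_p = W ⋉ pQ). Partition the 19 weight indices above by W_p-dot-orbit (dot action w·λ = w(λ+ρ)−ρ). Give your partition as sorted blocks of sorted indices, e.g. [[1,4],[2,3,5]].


Cartan matrix: type A_3 (|W|=24); un-permuting the 3 rows.

Each λ_j+ρ reduced to Ā_17; 3-tuples below use C's row order:

    λ_1+ρ ↦ (1, 9, 2)
    λ_2+ρ ↦ (3, 3, 1)
    λ_3+ρ ↦ (1, 9, 2)
    λ_4+ρ ↦ (8, 0, 6)
    λ_5+ρ ↦ (3, 3, 1)
    λ_6+ρ ↦ (8, 3, 2)
    λ_7+ρ ↦ (3, 3, 1)
    λ_8+ρ ↦ (13, 1, 2)
    λ_9+ρ ↦ (1, 9, 2)
    λ_10+ρ ↦ (3, 3, 1)
    λ_11+ρ ↦ (1, 9, 2)
    λ_12+ρ ↦ (13, 1, 2)
    λ_13+ρ ↦ (13, 1, 2)
    λ_14+ρ ↦ (8, 3, 2)
    λ_15+ρ ↦ (13, 1, 2)
    λ_16+ρ ↦ (1, 9, 2)
    λ_17+ρ ↦ (8, 0, 6)
    λ_18+ρ ↦ (13, 1, 2)
    λ_19+ρ ↦ (3, 3, 1)

5 distinct reps among the 19 weights ⇒ 5 W_17-linkage classes:

[[1, 3, 9, 11, 16], [2, 5, 7, 10, 19], [4, 17], [6, 14], [8, 12, 13, 15, 18]]


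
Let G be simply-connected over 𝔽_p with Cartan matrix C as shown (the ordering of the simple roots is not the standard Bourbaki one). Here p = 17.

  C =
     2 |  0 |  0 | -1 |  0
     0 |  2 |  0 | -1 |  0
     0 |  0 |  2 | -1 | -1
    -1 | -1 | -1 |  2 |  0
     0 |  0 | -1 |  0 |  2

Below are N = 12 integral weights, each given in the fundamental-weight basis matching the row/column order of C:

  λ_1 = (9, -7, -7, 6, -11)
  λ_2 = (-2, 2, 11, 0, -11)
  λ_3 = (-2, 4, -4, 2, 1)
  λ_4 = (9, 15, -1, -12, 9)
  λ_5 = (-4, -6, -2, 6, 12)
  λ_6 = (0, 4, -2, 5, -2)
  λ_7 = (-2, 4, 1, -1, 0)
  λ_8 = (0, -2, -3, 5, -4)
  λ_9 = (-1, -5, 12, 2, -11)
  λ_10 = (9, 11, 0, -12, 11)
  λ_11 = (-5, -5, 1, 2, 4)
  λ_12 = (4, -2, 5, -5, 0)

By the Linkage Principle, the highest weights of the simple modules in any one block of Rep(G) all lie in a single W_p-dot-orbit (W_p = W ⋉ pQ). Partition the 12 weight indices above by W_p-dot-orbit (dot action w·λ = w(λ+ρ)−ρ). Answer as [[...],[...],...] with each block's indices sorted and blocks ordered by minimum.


Cartan matrix: type D_5 (|W|=1920); un-permuting the 5 rows.

Folding the 12 weights λ_j+ρ into Ā_17 (reps in the given 5-coord order):

  [1] (1, 5, 1, 4, 1)
  [2] (1, 3, 1, 0, 10)
  [3] (0, 4, 1, 1, 1)
  [4] (0, 4, 1, 1, 1)
  [5] (1, 3, 1, 0, 10)
  [6] (1, 5, 1, 4, 1)
  [7] (0, 4, 1, 1, 1)
  [8] (1, 1, 3, 0, 2)
  [9] (1, 3, 1, 0, 10)
  [10] (1, 1, 3, 0, 2)
  [11] (1, 1, 3, 0, 2)
  [12] (0, 4, 1, 1, 1)

Partition of {1..12} into 4 W_17-dot-orbits:

[[1, 6], [2, 5, 9], [3, 4, 7, 12], [8, 10, 11]]


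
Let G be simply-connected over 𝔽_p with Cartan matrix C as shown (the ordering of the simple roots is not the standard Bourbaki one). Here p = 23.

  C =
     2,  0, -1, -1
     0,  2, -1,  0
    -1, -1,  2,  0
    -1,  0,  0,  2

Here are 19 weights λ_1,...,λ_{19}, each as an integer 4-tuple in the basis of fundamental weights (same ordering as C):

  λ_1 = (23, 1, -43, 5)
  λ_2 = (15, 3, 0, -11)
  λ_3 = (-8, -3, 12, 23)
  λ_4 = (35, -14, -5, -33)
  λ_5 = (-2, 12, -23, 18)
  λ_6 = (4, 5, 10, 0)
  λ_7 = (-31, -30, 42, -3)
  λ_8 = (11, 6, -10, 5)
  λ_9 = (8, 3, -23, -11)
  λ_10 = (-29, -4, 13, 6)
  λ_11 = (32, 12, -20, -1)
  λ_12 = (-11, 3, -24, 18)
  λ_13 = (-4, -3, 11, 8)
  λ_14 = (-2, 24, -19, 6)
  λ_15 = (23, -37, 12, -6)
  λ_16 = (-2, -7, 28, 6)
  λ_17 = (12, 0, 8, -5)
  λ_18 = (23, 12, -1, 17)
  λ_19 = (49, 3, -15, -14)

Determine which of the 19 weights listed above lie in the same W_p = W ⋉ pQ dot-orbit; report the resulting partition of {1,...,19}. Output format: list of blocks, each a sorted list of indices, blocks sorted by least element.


C ↔ A_4 under row/col permutation; |W(A_4)| = 120.

Alcove-folded reps (p=23, 19 weights, presented ϖ-order):

  1: (6, 4, 1, 10);  2: (6, 4, 1, 10);  3: (6, 4, 1, 10);  4: (4, 0, 9, 6);  5: (9, 1, 9, 4);  6: (5, 6, 11, 1);  7: (3, 2, 7, 6);  8: (3, 2, 7, 6);  9: (9, 1, 9, 4);  10: (3, 2, 7, 6);  11: (4, 0, 9, 6);  12: (4, 0, 9, 6);  13: (3, 2, 7, 6);  14: (6, 4, 1, 10);  15: (9, 1, 9, 4);  16: (5, 6, 11, 1);  17: (9, 1, 9, 4);  18: (9, 1, 9, 4);  19: (4, 0, 9, 6)

5 distinct reps among the 19 weights ⇒ 5 W_23-linkage classes:

[[1, 2, 3, 14], [4, 11, 12, 19], [5, 9, 15, 17, 18], [6, 16], [7, 8, 10, 13]]


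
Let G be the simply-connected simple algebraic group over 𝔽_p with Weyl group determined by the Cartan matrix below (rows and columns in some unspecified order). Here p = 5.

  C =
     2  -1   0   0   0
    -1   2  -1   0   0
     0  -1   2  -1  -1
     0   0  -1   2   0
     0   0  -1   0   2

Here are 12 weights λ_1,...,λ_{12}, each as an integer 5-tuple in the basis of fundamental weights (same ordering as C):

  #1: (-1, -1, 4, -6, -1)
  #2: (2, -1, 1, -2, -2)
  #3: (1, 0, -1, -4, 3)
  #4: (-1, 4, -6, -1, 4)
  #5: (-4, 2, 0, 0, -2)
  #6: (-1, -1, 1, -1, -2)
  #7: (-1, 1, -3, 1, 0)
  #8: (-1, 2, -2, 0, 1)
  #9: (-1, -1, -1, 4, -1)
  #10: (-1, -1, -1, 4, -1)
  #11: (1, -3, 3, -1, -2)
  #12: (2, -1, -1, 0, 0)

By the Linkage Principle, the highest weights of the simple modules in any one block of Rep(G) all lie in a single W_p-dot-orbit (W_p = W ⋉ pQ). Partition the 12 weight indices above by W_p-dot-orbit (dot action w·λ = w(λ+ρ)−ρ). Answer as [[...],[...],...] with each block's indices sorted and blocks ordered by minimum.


Cartan matrix: type D_5 (|W|=1920); un-permuting the 5 rows.

W_5-reps of the 12 weights in Ā_5 (same 5-coord order as C):

  λ_1 → (0, 0, 0, 5, 0);  λ_2 → (3, 0, 0, 1, 1);  λ_3 → (0, 0, 1, 0, 1);  λ_4 → (0, 0, 0, 5, 0);  λ_5 → (3, 0, 0, 1, 1);  λ_6 → (0, 0, 1, 0, 1);  λ_7 → (0, 0, 1, 0, 1);  λ_8 → (0, 0, 1, 0, 1);  λ_9 → (0, 0, 0, 5, 0);  λ_10 → (0, 0, 0, 5, 0);  λ_11 → (0, 0, 1, 0, 1);  λ_12 → (3, 0, 0, 1, 1)

Partition of {1..12} into 3 W_5-dot-orbits:

[[1, 4, 9, 10], [2, 5, 12], [3, 6, 7, 8, 11]]


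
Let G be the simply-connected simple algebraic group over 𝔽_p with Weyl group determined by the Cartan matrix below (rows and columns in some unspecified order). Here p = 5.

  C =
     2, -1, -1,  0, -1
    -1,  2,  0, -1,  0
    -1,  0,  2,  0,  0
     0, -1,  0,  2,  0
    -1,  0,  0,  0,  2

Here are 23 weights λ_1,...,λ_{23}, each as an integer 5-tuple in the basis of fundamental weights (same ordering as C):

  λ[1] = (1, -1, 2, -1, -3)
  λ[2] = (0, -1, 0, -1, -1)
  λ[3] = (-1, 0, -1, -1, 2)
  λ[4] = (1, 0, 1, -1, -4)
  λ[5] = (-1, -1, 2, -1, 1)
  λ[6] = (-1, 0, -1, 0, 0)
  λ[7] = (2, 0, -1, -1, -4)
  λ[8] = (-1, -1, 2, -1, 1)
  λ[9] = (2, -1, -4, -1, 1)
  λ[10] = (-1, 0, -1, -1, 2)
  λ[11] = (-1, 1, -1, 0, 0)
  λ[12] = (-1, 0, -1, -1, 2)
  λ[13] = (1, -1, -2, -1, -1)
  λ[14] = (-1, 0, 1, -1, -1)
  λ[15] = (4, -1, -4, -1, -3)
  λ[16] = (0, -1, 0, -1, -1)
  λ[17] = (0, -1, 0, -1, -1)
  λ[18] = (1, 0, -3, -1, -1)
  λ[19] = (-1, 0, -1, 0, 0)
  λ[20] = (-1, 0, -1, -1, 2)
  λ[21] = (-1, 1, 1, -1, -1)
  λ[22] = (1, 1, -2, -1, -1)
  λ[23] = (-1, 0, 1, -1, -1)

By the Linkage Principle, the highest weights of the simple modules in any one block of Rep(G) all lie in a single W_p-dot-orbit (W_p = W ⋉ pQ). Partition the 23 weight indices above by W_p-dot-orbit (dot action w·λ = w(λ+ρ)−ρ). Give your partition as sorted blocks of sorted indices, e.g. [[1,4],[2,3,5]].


C ↔ D_5 under row/col permutation; |W(D_5)| = 1920.

W_5-reps of the 23 weights in Ā_5 (same 5-coord order as C):

  1: (0, 0, 3, 0, 2);  2: (1, 0, 1, 0, 0);  3: (0, 1, 0, 0, 3);  4: (1, 0, 1, 0, 2);  5: (0, 0, 3, 0, 2);  6: (0, 1, 0, 1, 1);  7: (0, 1, 0, 0, 3);  8: (0, 0, 3, 0, 2);  9: (0, 0, 3, 0, 2);  10: (0, 1, 0, 0, 3);  11: (0, 1, 0, 1, 1);  12: (0, 1, 0, 0, 3);  13: (1, 0, 1, 0, 0);  14: (0, 1, 2, 0, 0);  15: (0, 0, 3, 0, 2);  16: (1, 0, 1, 0, 0);  17: (1, 0, 1, 0, 0);  18: (0, 1, 2, 0, 0);  19: (0, 1, 0, 1, 1);  20: (0, 1, 0, 0, 3);  21: (0, 1, 2, 0, 0);  22: (1, 0, 1, 0, 0);  23: (0, 1, 2, 0, 0)

The 23 indices split into 6 linkage classes (same alcove rep ⇔ same W_5-dot-orbit):

[[1, 5, 8, 9, 15], [2, 13, 16, 17, 22], [3, 7, 10, 12, 20], [4], [6, 11, 19], [14, 18, 21, 23]]


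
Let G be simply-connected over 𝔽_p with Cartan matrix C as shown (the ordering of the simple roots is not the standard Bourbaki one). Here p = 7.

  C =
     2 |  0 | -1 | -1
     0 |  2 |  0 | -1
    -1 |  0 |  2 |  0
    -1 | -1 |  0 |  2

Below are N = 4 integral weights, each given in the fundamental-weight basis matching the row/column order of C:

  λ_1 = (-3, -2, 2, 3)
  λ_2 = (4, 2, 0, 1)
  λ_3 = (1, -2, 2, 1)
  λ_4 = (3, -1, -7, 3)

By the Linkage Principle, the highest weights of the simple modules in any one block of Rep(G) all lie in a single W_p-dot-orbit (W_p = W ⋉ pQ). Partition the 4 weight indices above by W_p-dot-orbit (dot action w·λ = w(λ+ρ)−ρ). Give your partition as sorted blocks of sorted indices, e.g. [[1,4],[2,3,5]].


C ↔ A_4 under row/col permutation; |W(A_4)| = 120.

Ā_7 reps of the 4 weights (A_4, coords as presented):

  λ_1 → (2, 1, 1, 1);  λ_2 → (2, 1, 3, 1);  λ_3 → (2, 1, 3, 1);  λ_4 → (2, 1, 3, 1)

Partition of {1..4} into 2 W_7-dot-orbits:

[[1], [2, 3, 4]]


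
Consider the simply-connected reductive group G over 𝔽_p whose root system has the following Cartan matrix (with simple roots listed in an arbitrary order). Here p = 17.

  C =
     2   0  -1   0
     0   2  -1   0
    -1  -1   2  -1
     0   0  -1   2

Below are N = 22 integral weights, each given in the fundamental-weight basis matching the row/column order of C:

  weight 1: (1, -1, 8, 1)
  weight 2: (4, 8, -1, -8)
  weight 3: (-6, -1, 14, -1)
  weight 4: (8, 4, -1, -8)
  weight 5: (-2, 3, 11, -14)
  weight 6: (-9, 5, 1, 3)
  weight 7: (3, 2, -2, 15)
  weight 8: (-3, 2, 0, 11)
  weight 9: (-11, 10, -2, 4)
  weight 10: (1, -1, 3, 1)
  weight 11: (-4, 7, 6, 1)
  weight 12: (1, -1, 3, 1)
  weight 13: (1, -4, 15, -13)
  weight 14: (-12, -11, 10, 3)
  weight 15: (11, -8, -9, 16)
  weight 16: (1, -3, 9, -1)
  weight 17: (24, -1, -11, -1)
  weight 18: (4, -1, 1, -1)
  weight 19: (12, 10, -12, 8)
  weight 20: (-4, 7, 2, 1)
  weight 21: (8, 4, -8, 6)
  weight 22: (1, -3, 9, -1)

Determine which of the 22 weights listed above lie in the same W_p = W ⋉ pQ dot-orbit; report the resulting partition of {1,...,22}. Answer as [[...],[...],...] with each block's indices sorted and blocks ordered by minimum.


Type D_4, rank 4, |W|=192; reorder rows/cols to standard.

Ā_17 reps of the 22 weights (D_4, coords as presented):

  1: (2, 0, 4, 2)
  2: (2, 2, 5, 0)
  3: (5, 0, 2, 0)
  4: (2, 2, 5, 0)
  5: (1, 2, 1, 11)
  6: (2, 0, 4, 2)
  7: (1, 2, 1, 11)
  8: (1, 2, 1, 11)
  9: (1, 0, 4, 6)
  10: (2, 0, 4, 2)
  11: (3, 8, 0, 2)
  12: (2, 0, 4, 2)
  13: (1, 2, 1, 11)
  14: (1, 0, 4, 6)
  15: (3, 8, 0, 2)
  16: (2, 2, 5, 0)
  17: (5, 0, 2, 0)
  18: (5, 0, 2, 0)
  19: (2, 0, 4, 2)
  20: (3, 8, 0, 2)
  21: (2, 2, 5, 0)
  22: (2, 2, 5, 0)

6 distinct reps among the 22 weights ⇒ 6 W_17-linkage classes:

[[1, 6, 10, 12, 19], [2, 4, 16, 21, 22], [3, 17, 18], [5, 7, 8, 13], [9, 14], [11, 15, 20]]


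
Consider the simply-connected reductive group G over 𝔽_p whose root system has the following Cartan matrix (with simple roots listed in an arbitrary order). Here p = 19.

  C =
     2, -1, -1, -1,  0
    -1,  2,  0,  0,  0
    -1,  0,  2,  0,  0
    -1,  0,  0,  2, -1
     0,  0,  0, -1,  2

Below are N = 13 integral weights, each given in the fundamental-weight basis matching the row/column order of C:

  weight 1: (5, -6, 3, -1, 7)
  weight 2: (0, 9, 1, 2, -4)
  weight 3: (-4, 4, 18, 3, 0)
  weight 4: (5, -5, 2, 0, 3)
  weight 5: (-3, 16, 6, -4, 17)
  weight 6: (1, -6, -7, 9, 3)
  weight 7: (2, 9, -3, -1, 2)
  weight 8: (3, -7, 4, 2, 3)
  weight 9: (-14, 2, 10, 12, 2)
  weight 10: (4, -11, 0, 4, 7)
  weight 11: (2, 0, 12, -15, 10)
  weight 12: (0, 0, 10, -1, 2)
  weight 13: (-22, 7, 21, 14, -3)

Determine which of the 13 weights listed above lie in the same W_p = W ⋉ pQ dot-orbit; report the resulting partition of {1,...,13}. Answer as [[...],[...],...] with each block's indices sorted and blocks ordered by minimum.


Dynkin diagram of C (from the 8 off-diagonal −1 entries): D_5.

Folding the 13 weights λ_j+ρ into Ā_19 (reps in the given 5-coord order):

  [1] (1, 5, 4, 0, 8) · [2] (1, 10, 2, 0, 3) · [3] (1, 1, 11, 0, 3) · [4] (2, 4, 3, 1, 4) · [5] (1, 1, 11, 0, 3) · [6] (2, 4, 3, 1, 4) · [7] (1, 10, 2, 0, 3) · [8] (2, 4, 3, 1, 4) · [9] (1, 10, 2, 0, 3) · [10] (1, 5, 4, 0, 8) · [11] (1, 10, 2, 0, 3) · [12] (1, 1, 11, 0, 3) · [13] (1, 10, 2, 0, 3)

4 distinct reps among the 13 weights ⇒ 4 W_19-linkage classes:

[[1, 10], [2, 7, 9, 11, 13], [3, 5, 12], [4, 6, 8]]


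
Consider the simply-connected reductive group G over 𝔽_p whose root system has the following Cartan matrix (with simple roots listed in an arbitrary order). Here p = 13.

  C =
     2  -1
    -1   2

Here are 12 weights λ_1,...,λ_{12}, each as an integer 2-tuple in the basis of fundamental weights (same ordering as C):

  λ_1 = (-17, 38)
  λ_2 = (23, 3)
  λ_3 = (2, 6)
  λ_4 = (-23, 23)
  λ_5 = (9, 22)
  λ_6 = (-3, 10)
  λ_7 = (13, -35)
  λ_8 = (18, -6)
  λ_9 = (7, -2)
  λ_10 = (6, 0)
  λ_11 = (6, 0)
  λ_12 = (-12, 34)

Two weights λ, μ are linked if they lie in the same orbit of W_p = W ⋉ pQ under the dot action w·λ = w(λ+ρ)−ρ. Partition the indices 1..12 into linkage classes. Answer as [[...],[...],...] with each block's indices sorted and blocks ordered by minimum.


C ↔ A_2 under row/col permutation; |W(A_2)| = 6.

Each λ_j+ρ reduced to Ā_13; 2-tuples below use C's row order:

  λ_1 → (3, 10)
  λ_2 → (2, 9)
  λ_3 → (3, 7)
  λ_4 → (2, 9)
  λ_5 → (3, 7)
  λ_6 → (2, 9)
  λ_7 → (7, 1)
  λ_8 → (7, 1)
  λ_9 → (7, 1)
  λ_10 → (7, 1)
  λ_11 → (7, 1)
  λ_12 → (2, 9)

Partition of {1..12} into 4 W_13-dot-orbits:

[[1], [2, 4, 6, 12], [3, 5], [7, 8, 9, 10, 11]]


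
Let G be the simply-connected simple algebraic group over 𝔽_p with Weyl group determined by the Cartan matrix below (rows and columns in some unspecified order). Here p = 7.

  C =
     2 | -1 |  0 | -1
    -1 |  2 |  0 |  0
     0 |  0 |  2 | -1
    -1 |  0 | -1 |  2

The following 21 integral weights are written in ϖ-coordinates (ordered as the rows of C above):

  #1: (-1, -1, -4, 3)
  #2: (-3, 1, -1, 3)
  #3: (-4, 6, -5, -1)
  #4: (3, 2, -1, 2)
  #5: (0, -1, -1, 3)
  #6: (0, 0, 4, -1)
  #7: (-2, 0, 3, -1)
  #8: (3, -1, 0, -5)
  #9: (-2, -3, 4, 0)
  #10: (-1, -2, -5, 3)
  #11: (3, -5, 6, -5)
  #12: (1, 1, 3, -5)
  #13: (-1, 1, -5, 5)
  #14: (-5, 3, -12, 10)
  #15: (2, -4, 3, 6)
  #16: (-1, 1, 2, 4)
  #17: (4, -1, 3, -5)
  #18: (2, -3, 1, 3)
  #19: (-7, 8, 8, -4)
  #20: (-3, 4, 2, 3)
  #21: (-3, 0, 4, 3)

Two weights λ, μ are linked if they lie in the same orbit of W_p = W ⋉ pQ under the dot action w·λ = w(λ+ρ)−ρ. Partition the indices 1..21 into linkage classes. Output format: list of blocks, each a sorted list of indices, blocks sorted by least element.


Dynkin diagram of C (from the 6 off-diagonal −1 entries): A_4.

Alcove-folded reps (p=7, 21 weights, presented ϖ-order):

  λ_1+ρ ↦ (0, 0, 3, 1);  λ_2+ρ ↦ (2, 0, 0, 2);  λ_3+ρ ↦ (4, 0, 3, 0);  λ_4+ρ ↦ (4, 0, 3, 0);  λ_5+ρ ↦ (1, 0, 0, 4);  λ_6+ρ ↦ (1, 1, 5, 0);  λ_7+ρ ↦ (0, 0, 3, 1);  λ_8+ρ ↦ (0, 0, 3, 1);  λ_9+ρ ↦ (0, 1, 3, 2);  λ_10+ρ ↦ (0, 0, 3, 1);  λ_11+ρ ↦ (4, 0, 3, 0);  λ_12+ρ ↦ (2, 0, 0, 2);  λ_13+ρ ↦ (0, 1, 3, 2);  λ_14+ρ ↦ (4, 0, 3, 0);  λ_15+ρ ↦ (4, 0, 3, 0);  λ_16+ρ ↦ (1, 0, 0, 4);  λ_17+ρ ↦ (1, 0, 0, 4);  λ_18+ρ ↦ (1, 0, 0, 4);  λ_19+ρ ↦ (1, 0, 0, 4);  λ_20+ρ ↦ (2, 0, 0, 2);  λ_21+ρ ↦ (0, 1, 3, 2)

The 21 indices split into 6 linkage classes (same alcove rep ⇔ same W_7-dot-orbit):

[[1, 7, 8, 10], [2, 12, 20], [3, 4, 11, 14, 15], [5, 16, 17, 18, 19], [6], [9, 13, 21]]


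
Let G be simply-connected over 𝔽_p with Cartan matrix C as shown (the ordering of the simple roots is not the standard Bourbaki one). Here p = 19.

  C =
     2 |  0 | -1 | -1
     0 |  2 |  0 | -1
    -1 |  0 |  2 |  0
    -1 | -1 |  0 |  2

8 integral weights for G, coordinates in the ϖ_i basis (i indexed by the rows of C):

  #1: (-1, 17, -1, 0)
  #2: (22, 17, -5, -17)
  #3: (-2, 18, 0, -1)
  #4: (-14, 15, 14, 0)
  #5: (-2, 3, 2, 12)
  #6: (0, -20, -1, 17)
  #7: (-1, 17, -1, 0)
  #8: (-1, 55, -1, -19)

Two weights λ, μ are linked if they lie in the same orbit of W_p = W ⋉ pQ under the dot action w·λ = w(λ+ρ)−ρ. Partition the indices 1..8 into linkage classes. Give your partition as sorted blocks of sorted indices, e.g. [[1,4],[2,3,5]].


Cartan matrix: type A_4 (|W|=120); un-permuting the 4 rows.

λ_j+ρ reflected into Ā_19 (⟨·,θ^∨⟩≤19); 4-tuples as given:

    [1] (0, 18, 0, 1)
    [2] (1, 4, 2, 12)
    [3] (0, 18, 0, 1)
    [4] (1, 4, 2, 12)
    [5] (1, 4, 2, 12)
    [6] (0, 18, 0, 1)
    [7] (0, 18, 0, 1)
    [8] (0, 18, 0, 1)

The 8 indices split into 2 linkage classes (same alcove rep ⇔ same W_19-dot-orbit):

[[1, 3, 6, 7, 8], [2, 4, 5]]


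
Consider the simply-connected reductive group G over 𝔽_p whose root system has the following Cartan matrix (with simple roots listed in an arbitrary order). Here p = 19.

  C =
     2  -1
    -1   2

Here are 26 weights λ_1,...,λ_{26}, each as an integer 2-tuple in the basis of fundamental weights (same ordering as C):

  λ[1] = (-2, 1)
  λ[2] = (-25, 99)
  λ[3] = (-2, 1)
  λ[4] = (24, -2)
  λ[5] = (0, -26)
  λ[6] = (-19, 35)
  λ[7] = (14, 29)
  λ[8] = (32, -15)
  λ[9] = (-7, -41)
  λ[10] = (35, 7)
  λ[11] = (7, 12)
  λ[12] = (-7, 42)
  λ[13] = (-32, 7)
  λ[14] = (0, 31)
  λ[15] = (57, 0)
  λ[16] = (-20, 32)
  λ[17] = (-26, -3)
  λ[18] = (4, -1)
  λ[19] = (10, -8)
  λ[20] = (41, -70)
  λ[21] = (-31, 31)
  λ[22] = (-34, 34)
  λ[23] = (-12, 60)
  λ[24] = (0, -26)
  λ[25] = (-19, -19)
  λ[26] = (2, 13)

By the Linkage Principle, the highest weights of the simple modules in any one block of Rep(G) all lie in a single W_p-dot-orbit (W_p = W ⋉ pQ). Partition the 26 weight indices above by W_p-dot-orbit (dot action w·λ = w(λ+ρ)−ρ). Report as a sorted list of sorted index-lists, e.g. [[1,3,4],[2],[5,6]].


A_2 Cartan matrix, 2 simple roots permuted; ρ=(1,1).

Alcove-folded reps (p=19, 26 weights, presented ϖ-order):

  λ_1+ρ ↦ (1, 1)
  λ_2+ρ ↦ (5, 0)
  λ_3+ρ ↦ (1, 1)
  λ_4+ρ ↦ (13, 5)
  λ_5+ρ ↦ (13, 5)
  λ_6+ρ ↦ (1, 1)
  λ_7+ρ ↦ (4, 7)
  λ_8+ρ ↦ (5, 0)
  λ_9+ρ ↦ (6, 11)
  λ_10+ρ ↦ (6, 11)
  λ_11+ρ ↦ (6, 11)
  λ_12+ρ ↦ (13, 5)
  λ_13+ρ ↦ (4, 7)
  λ_14+ρ ↦ (13, 5)
  λ_15+ρ ↦ (1, 1)
  λ_16+ρ ↦ (5, 0)
  λ_17+ρ ↦ (6, 11)
  λ_18+ρ ↦ (5, 0)
  λ_19+ρ ↦ (4, 7)
  λ_20+ρ ↦ (4, 7)
  λ_21+ρ ↦ (6, 11)
  λ_22+ρ ↦ (3, 14)
  λ_23+ρ ↦ (4, 7)
  λ_24+ρ ↦ (13, 5)
  λ_25+ρ ↦ (1, 1)
  λ_26+ρ ↦ (3, 14)

Partition of {1..26} into 6 W_19-dot-orbits:

[[1, 3, 6, 15, 25], [2, 8, 16, 18], [4, 5, 12, 14, 24], [7, 13, 19, 20, 23], [9, 10, 11, 17, 21], [22, 26]]


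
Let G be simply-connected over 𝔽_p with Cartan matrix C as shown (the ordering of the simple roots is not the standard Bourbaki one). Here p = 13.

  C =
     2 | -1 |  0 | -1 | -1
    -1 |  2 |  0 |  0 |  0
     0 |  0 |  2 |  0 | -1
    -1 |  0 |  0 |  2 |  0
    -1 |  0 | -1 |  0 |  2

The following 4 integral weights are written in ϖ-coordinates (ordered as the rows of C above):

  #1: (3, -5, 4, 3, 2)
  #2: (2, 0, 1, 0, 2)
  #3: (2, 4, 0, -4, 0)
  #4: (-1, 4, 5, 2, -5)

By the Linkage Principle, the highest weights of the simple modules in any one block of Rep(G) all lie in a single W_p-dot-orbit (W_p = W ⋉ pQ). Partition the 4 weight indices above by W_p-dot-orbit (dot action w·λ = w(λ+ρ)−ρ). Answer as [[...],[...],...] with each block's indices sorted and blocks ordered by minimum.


C ↔ D_5 under row/col permutation; |W(D_5)| = 1920.

W_13-reps of the 4 weights in Ā_13 (same 5-coord order as C):

  [1] (3, 1, 2, 1, 0);  [2] (3, 1, 2, 1, 0);  [3] (0, 5, 1, 3, 1);  [4] (3, 1, 2, 1, 0)

Grouping the 4 weights by Ā_13-representative: 2 linkage classes.

[[1, 2, 4], [3]]


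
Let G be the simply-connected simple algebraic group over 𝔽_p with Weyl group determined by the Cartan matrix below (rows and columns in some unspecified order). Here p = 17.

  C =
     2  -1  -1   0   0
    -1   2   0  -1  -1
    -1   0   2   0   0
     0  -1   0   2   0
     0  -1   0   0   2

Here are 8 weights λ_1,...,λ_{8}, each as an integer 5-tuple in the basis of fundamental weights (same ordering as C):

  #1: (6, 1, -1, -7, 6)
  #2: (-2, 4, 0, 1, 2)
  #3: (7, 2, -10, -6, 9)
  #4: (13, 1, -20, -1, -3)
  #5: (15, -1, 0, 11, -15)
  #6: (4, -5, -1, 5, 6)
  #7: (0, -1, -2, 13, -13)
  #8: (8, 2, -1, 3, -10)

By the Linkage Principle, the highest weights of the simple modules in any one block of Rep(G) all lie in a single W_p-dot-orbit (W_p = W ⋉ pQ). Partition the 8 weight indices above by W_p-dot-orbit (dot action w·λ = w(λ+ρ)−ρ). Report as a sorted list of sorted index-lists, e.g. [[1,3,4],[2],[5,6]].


D_5 Cartan matrix, 5 simple roots permuted; ρ=(1,1,1,1,1).

Each λ_j+ρ reduced to Ā_17; 5-tuples below use C's row order:

  [1] (1, 4, 0, 2, 3) · [2] (1, 4, 0, 2, 3) · [3] (1, 1, 4, 1, 6) · [4] (1, 0, 11, 2, 0) · [5] (1, 0, 11, 2, 0) · [6] (1, 4, 0, 2, 3) · [7] (1, 0, 11, 2, 0) · [8] (1, 4, 0, 2, 3)

3 distinct reps among the 8 weights ⇒ 3 W_17-linkage classes:

[[1, 2, 6, 8], [3], [4, 5, 7]]


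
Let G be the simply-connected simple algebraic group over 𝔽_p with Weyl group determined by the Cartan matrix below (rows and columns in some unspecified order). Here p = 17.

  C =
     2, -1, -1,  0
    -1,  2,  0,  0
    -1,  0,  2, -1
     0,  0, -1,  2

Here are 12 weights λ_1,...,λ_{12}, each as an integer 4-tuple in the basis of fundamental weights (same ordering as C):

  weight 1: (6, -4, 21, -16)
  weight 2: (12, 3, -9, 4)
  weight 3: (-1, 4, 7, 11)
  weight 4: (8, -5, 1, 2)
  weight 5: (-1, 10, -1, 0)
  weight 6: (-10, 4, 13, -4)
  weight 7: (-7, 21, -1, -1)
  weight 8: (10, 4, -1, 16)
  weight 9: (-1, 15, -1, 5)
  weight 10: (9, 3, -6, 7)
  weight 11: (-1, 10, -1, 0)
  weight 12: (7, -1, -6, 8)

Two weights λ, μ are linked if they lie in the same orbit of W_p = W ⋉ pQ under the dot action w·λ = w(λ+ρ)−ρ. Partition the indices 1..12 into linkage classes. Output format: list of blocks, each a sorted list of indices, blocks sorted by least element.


Type A_4, rank 4, |W|=120; reorder rows/cols to standard.

Alcove-folded reps (p=17, 12 weights, presented ϖ-order):

  λ_1 → (5, 4, 2, 3);  λ_2 → (5, 4, 5, 3);  λ_3 → (3, 0, 5, 4);  λ_4 → (5, 4, 2, 3);  λ_5 → (0, 11, 0, 1);  λ_6 → (5, 4, 2, 3);  λ_7 → (0, 11, 0, 1);  λ_8 → (0, 11, 0, 1);  λ_9 → (0, 11, 0, 1);  λ_10 → (5, 4, 5, 3);  λ_11 → (0, 11, 0, 1);  λ_12 → (3, 0, 5, 4)

Linkage partition of the 12 weights (4 classes, p=17):

[[1, 4, 6], [2, 10], [3, 12], [5, 7, 8, 9, 11]]


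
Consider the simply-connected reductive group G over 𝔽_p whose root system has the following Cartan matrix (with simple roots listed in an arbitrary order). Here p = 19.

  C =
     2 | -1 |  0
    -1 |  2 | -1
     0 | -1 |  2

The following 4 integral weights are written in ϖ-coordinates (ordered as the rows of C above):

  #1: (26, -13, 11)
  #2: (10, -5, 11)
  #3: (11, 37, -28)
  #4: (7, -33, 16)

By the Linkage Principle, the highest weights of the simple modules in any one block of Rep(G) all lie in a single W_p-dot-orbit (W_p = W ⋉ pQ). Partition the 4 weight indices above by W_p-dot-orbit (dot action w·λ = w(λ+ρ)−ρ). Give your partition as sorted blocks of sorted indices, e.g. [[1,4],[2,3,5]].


Root system A_3: the 3×3 matrix C matches after relabeling.

Alcove-folded reps (p=19, 4 weights, presented ϖ-order):

  1: (7, 4, 8)
  2: (7, 4, 8)
  3: (7, 4, 8)
  4: (4, 2, 5)

Grouping the 4 weights by Ā_19-representative: 2 linkage classes.

[[1, 2, 3], [4]]


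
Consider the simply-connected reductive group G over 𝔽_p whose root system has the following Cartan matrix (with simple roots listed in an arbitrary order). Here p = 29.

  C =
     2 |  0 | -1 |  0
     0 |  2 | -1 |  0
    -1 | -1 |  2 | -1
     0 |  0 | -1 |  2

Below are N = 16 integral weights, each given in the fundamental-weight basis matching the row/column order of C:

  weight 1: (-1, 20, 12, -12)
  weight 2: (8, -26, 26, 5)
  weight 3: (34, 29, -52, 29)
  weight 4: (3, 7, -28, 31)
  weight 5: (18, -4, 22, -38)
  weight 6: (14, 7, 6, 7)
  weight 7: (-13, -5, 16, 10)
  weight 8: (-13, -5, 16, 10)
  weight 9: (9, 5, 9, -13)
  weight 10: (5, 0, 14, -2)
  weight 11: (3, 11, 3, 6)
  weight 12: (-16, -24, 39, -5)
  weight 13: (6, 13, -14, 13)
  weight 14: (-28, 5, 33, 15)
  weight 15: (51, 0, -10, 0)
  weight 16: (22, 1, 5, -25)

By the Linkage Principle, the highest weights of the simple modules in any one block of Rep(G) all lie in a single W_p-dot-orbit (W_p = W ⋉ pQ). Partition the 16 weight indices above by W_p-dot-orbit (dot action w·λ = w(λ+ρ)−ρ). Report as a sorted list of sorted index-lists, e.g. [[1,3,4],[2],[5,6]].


Root system D_4: the 4×4 matrix C matches after relabeling.

Ā_29 reps of the 16 weights (D_4, coords as presented):

  1: (5, 16, 0, 6) · 2: (4, 12, 2, 7) · 3: (6, 1, 7, 1) · 4: (8, 4, 2, 10) · 5: (8, 4, 2, 10) · 6: (6, 1, 7, 1) · 7: (12, 4, 1, 11) · 8: (12, 4, 1, 11) · 9: (8, 4, 2, 10) · 10: (6, 1, 7, 1) · 11: (4, 12, 2, 7) · 12: (4, 12, 2, 7) · 13: (6, 1, 7, 1) · 14: (5, 16, 0, 6) · 15: (6, 1, 7, 1) · 16: (5, 16, 0, 6)

The 16 indices split into 5 linkage classes (same alcove rep ⇔ same W_29-dot-orbit):

[[1, 14, 16], [2, 11, 12], [3, 6, 10, 13, 15], [4, 5, 9], [7, 8]]


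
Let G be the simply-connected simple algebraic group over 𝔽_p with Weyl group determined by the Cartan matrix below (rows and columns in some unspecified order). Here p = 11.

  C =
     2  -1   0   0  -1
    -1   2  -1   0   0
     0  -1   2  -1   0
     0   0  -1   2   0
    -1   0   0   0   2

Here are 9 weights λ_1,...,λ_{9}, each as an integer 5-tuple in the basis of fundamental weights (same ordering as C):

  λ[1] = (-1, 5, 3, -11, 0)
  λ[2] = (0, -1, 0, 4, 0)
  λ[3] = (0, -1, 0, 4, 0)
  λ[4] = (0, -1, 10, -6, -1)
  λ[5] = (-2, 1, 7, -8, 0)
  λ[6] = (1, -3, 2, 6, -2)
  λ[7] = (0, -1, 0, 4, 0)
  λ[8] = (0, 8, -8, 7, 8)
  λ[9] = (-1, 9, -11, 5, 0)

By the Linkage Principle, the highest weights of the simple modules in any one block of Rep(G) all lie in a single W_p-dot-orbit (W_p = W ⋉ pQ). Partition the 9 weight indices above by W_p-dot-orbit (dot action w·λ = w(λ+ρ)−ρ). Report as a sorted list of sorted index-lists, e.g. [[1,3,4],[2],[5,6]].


Root system A_5: the 5×5 matrix C matches after relabeling.

λ_j+ρ reflected into Ā_11 (⟨·,θ^∨⟩≤11); 5-tuples as given:

    λ_1+ρ ↦ (0, 0, 6, 4, 1)
    λ_2+ρ ↦ (1, 0, 1, 5, 1)
    λ_3+ρ ↦ (1, 0, 1, 5, 1)
    λ_4+ρ ↦ (0, 0, 6, 4, 1)
    λ_5+ρ ↦ (1, 1, 1, 7, 0)
    λ_6+ρ ↦ (1, 1, 1, 7, 0)
    λ_7+ρ ↦ (1, 0, 1, 5, 1)
    λ_8+ρ ↦ (1, 1, 1, 7, 0)
    λ_9+ρ ↦ (0, 0, 6, 4, 1)

Partition of {1..9} into 3 W_11-dot-orbits:

[[1, 4, 9], [2, 3, 7], [5, 6, 8]]


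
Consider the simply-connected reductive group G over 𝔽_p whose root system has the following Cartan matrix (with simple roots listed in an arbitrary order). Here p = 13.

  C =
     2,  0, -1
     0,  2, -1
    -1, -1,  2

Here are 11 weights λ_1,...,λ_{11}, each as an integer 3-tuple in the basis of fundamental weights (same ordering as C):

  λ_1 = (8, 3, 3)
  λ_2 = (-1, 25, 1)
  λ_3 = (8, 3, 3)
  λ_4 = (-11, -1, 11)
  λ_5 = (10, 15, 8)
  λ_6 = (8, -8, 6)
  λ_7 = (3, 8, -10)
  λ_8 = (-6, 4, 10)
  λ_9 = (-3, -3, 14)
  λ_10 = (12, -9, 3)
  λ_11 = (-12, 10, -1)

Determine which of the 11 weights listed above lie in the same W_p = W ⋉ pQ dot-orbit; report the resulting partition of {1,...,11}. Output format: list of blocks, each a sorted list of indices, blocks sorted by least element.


Dynkin diagram of C (from the 4 off-diagonal −1 entries): A_3.

λ_j+ρ reflected into Ā_13 (⟨·,θ^∨⟩≤13); 3-tuples as given:

  λ_1+ρ ↦ (5, 0, 4) · λ_2+ρ ↦ (0, 0, 11) · λ_3+ρ ↦ (5, 0, 4) · λ_4+ρ ↦ (10, 0, 2) · λ_5+ρ ↦ (2, 3, 7) · λ_6+ρ ↦ (6, 4, 0) · λ_7+ρ ↦ (5, 0, 4) · λ_8+ρ ↦ (2, 2, 6) · λ_9+ρ ↦ (0, 0, 11) · λ_10+ρ ↦ (5, 0, 4) · λ_11+ρ ↦ (0, 0, 11)

Partition of {1..11} into 6 W_13-dot-orbits:

[[1, 3, 7, 10], [2, 9, 11], [4], [5], [6], [8]]


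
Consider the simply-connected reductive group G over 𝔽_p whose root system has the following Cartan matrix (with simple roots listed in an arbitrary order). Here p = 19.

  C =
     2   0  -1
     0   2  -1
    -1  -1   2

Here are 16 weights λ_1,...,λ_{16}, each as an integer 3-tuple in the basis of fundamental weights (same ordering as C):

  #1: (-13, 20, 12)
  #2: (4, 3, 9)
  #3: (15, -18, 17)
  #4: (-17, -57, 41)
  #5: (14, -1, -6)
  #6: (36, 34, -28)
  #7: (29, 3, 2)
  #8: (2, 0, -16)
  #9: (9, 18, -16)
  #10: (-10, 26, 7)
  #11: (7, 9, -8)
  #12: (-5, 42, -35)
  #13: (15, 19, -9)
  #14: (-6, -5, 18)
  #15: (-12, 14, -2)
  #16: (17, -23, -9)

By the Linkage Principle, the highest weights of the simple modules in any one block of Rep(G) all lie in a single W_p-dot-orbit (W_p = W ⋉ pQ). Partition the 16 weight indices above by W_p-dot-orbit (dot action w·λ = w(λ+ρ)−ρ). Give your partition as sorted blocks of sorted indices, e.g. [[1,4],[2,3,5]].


Cartan matrix: type A_3 (|W|=24); un-permuting the 3 rows.

Folding the 16 weights λ_j+ρ into Ā_19 (reps in the given 3-coord order):

  [1] (1, 4, 2);  [2] (5, 4, 10);  [3] (1, 2, 1);  [4] (1, 3, 11);  [5] (10, 5, 0);  [6] (1, 3, 7);  [7] (1, 3, 11);  [8] (1, 3, 11);  [9] (5, 4, 10);  [10] (1, 3, 7);  [11] (1, 3, 7);  [12] (5, 4, 10);  [13] (1, 3, 7);  [14] (5, 4, 10);  [15] (1, 3, 11);  [16] (1, 3, 7)

Partition of {1..16} into 6 W_19-dot-orbits:

[[1], [2, 9, 12, 14], [3], [4, 7, 8, 15], [5], [6, 10, 11, 13, 16]]


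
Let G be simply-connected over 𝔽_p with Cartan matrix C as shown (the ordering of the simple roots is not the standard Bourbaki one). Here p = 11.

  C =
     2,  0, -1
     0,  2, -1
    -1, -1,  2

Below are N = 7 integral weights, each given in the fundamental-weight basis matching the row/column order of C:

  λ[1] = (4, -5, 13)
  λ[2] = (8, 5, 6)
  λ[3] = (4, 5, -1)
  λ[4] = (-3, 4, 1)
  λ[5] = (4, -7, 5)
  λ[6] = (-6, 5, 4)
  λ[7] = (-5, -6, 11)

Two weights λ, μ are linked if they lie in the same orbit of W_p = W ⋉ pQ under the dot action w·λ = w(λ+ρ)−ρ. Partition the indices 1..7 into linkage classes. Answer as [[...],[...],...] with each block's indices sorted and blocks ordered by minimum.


A_3 Cartan matrix, 3 simple roots permuted; ρ=(1,1,1).

Alcove-folded reps (p=11, 7 weights, presented ϖ-order):

  λ_1+ρ ↦ (3, 4, 3)
  λ_2+ρ ↦ (2, 5, 0)
  λ_3+ρ ↦ (5, 6, 0)
  λ_4+ρ ↦ (2, 5, 0)
  λ_5+ρ ↦ (5, 6, 0)
  λ_6+ρ ↦ (5, 6, 0)
  λ_7+ρ ↦ (3, 4, 3)

The 7 indices split into 3 linkage classes (same alcove rep ⇔ same W_11-dot-orbit):

[[1, 7], [2, 4], [3, 5, 6]]


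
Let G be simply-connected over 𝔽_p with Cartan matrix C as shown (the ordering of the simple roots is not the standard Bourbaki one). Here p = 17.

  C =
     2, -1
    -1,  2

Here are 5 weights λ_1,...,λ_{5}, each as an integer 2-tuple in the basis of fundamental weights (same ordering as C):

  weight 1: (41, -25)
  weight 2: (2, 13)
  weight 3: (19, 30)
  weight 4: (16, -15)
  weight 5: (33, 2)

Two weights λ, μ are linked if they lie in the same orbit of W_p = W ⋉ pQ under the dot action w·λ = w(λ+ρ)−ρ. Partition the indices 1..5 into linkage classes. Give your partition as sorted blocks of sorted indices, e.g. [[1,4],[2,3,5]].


Root system A_2: the 2×2 matrix C matches after relabeling.

Ā_17 reps of the 5 weights (A_2, coords as presented):

  1: (1, 7);  2: (3, 14);  3: (3, 14);  4: (3, 14);  5: (3, 14)

The 5 indices split into 2 linkage classes (same alcove rep ⇔ same W_17-dot-orbit):

[[1], [2, 3, 4, 5]]
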